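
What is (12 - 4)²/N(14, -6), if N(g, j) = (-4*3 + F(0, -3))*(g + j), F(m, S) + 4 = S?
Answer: -8/19 ≈ -0.42105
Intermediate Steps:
F(m, S) = -4 + S
N(g, j) = -19*g - 19*j (N(g, j) = (-4*3 + (-4 - 3))*(g + j) = (-12 - 7)*(g + j) = -19*(g + j) = -19*g - 19*j)
(12 - 4)²/N(14, -6) = (12 - 4)²/(-19*14 - 19*(-6)) = 8²/(-266 + 114) = 64/(-152) = 64*(-1/152) = -8/19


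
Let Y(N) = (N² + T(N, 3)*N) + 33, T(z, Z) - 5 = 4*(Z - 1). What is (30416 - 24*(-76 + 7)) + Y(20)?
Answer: 32765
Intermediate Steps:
T(z, Z) = 1 + 4*Z (T(z, Z) = 5 + 4*(Z - 1) = 5 + 4*(-1 + Z) = 5 + (-4 + 4*Z) = 1 + 4*Z)
Y(N) = 33 + N² + 13*N (Y(N) = (N² + (1 + 4*3)*N) + 33 = (N² + (1 + 12)*N) + 33 = (N² + 13*N) + 33 = 33 + N² + 13*N)
(30416 - 24*(-76 + 7)) + Y(20) = (30416 - 24*(-76 + 7)) + (33 + 20² + 13*20) = (30416 - 24*(-69)) + (33 + 400 + 260) = (30416 + 1656) + 693 = 32072 + 693 = 32765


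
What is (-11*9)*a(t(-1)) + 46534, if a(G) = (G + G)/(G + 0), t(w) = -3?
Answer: 46336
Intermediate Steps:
a(G) = 2 (a(G) = (2*G)/G = 2)
(-11*9)*a(t(-1)) + 46534 = -11*9*2 + 46534 = -99*2 + 46534 = -198 + 46534 = 46336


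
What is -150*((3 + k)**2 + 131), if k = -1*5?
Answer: -20250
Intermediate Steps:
k = -5
-150*((3 + k)**2 + 131) = -150*((3 - 5)**2 + 131) = -150*((-2)**2 + 131) = -150*(4 + 131) = -150*135 = -20250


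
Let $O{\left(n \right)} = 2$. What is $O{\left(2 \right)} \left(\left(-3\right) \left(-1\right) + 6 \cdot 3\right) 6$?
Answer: $252$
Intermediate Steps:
$O{\left(2 \right)} \left(\left(-3\right) \left(-1\right) + 6 \cdot 3\right) 6 = 2 \left(\left(-3\right) \left(-1\right) + 6 \cdot 3\right) 6 = 2 \left(3 + 18\right) 6 = 2 \cdot 21 \cdot 6 = 42 \cdot 6 = 252$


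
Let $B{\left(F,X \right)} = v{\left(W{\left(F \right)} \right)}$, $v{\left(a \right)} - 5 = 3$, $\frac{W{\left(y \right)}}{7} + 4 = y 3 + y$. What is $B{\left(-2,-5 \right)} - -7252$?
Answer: $7260$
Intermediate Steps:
$W{\left(y \right)} = -28 + 28 y$ ($W{\left(y \right)} = -28 + 7 \left(y 3 + y\right) = -28 + 7 \left(3 y + y\right) = -28 + 7 \cdot 4 y = -28 + 28 y$)
$v{\left(a \right)} = 8$ ($v{\left(a \right)} = 5 + 3 = 8$)
$B{\left(F,X \right)} = 8$
$B{\left(-2,-5 \right)} - -7252 = 8 - -7252 = 8 + 7252 = 7260$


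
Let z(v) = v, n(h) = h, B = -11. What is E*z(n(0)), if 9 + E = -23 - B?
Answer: 0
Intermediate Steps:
E = -21 (E = -9 + (-23 - 1*(-11)) = -9 + (-23 + 11) = -9 - 12 = -21)
E*z(n(0)) = -21*0 = 0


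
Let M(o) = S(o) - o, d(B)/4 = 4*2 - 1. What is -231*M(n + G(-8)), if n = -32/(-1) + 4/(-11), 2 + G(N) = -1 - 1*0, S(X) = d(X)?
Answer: 147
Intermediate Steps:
d(B) = 28 (d(B) = 4*(4*2 - 1) = 4*(8 - 1) = 4*7 = 28)
S(X) = 28
G(N) = -3 (G(N) = -2 + (-1 - 1*0) = -2 + (-1 + 0) = -2 - 1 = -3)
n = 348/11 (n = -32*(-1) + 4*(-1/11) = 32 - 4/11 = 348/11 ≈ 31.636)
M(o) = 28 - o
-231*M(n + G(-8)) = -231*(28 - (348/11 - 3)) = -231*(28 - 1*315/11) = -231*(28 - 315/11) = -231*(-7/11) = 147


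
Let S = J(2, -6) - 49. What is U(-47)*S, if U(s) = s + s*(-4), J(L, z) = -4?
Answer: -7473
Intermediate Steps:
U(s) = -3*s (U(s) = s - 4*s = -3*s)
S = -53 (S = -4 - 49 = -53)
U(-47)*S = -3*(-47)*(-53) = 141*(-53) = -7473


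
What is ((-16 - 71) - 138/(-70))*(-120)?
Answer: 71424/7 ≈ 10203.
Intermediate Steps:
((-16 - 71) - 138/(-70))*(-120) = (-87 - 138*(-1/70))*(-120) = (-87 + 69/35)*(-120) = -2976/35*(-120) = 71424/7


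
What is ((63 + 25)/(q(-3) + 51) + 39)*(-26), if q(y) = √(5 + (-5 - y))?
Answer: -458510/433 + 1144*√3/1299 ≈ -1057.4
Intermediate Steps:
q(y) = √(-y)
((63 + 25)/(q(-3) + 51) + 39)*(-26) = ((63 + 25)/(√(-1*(-3)) + 51) + 39)*(-26) = (88/(√3 + 51) + 39)*(-26) = (88/(51 + √3) + 39)*(-26) = (39 + 88/(51 + √3))*(-26) = -1014 - 2288/(51 + √3)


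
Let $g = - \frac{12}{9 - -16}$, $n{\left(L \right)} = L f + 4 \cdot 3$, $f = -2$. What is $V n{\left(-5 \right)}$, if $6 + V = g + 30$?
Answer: $\frac{12936}{25} \approx 517.44$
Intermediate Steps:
$n{\left(L \right)} = 12 - 2 L$ ($n{\left(L \right)} = L \left(-2\right) + 4 \cdot 3 = - 2 L + 12 = 12 - 2 L$)
$g = - \frac{12}{25}$ ($g = - \frac{12}{9 + 16} = - \frac{12}{25} \approx -0.48$)
$V = \frac{588}{25}$ ($V = -6 + \left(- \frac{12}{25} + 30\right) = -6 + \frac{738}{25} = \frac{588}{25} \approx 23.52$)
$V n{\left(-5 \right)} = \frac{588 \left(12 - -10\right)}{25} = \frac{588 \left(12 + 10\right)}{25} = \frac{588}{25} \cdot 22 = \frac{12936}{25}$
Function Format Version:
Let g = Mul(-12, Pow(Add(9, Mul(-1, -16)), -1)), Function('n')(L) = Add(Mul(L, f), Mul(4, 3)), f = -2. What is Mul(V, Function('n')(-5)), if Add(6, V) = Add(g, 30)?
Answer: Rational(12936, 25) ≈ 517.44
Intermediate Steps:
Function('n')(L) = Add(12, Mul(-2, L)) (Function('n')(L) = Add(Mul(L, -2), Mul(4, 3)) = Add(Mul(-2, L), 12) = Add(12, Mul(-2, L)))
g = Rational(-12, 25) (g = Mul(-12, Pow(Add(9, 16), -1)) = Mul(-12, Pow(25, -1)) = Mul(-12, Rational(1, 25)) = Rational(-12, 25) ≈ -0.48000)
V = Rational(588, 25) (V = Add(-6, Add(Rational(-12, 25), 30)) = Add(-6, Rational(738, 25)) = Rational(588, 25) ≈ 23.520)
Mul(V, Function('n')(-5)) = Mul(Rational(588, 25), Add(12, Mul(-2, -5))) = Mul(Rational(588, 25), Add(12, 10)) = Mul(Rational(588, 25), 22) = Rational(12936, 25)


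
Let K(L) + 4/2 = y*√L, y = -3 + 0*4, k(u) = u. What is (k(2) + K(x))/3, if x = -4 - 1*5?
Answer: -3*I ≈ -3.0*I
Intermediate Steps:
y = -3 (y = -3 + 0 = -3)
x = -9 (x = -4 - 5 = -9)
K(L) = -2 - 3*√L
(k(2) + K(x))/3 = (2 + (-2 - 9*I))/3 = (2 + (-2 - 9*I))*(⅓) = -9*I*(⅓) = -3*I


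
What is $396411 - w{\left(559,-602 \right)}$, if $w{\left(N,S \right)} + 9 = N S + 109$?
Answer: $732829$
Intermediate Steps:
$w{\left(N,S \right)} = 100 + N S$ ($w{\left(N,S \right)} = -9 + \left(N S + 109\right) = -9 + \left(109 + N S\right) = 100 + N S$)
$396411 - w{\left(559,-602 \right)} = 396411 - \left(100 + 559 \left(-602\right)\right) = 396411 - \left(100 - 336518\right) = 396411 - -336418 = 396411 + 336418 = 732829$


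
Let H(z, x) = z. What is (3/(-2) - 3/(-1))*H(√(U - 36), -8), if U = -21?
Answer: 3*I*√57/2 ≈ 11.325*I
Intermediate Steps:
(3/(-2) - 3/(-1))*H(√(U - 36), -8) = (3/(-2) - 3/(-1))*√(-21 - 36) = (3*(-½) - 3*(-1))*√(-57) = (-3/2 + 3)*(I*√57) = 3*(I*√57)/2 = 3*I*√57/2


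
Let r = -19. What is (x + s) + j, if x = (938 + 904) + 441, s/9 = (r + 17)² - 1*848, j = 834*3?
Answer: -2811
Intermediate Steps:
j = 2502
s = -7596 (s = 9*((-19 + 17)² - 1*848) = 9*((-2)² - 848) = 9*(4 - 848) = 9*(-844) = -7596)
x = 2283 (x = 1842 + 441 = 2283)
(x + s) + j = (2283 - 7596) + 2502 = -5313 + 2502 = -2811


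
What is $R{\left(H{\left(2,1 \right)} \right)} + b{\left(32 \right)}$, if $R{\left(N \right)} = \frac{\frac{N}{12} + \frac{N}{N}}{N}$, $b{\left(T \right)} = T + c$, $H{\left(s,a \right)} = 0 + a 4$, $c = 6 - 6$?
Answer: $\frac{97}{3} \approx 32.333$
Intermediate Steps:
$c = 0$ ($c = 6 - 6 = 0$)
$H{\left(s,a \right)} = 4 a$ ($H{\left(s,a \right)} = 0 + 4 a = 4 a$)
$b{\left(T \right)} = T$ ($b{\left(T \right)} = T + 0 = T$)
$R{\left(N \right)} = \frac{1 + \frac{N}{12}}{N}$ ($R{\left(N \right)} = \frac{N \frac{1}{12} + 1}{N} = \frac{\frac{N}{12} + 1}{N} = \frac{1 + \frac{N}{12}}{N}$)
$R{\left(H{\left(2,1 \right)} \right)} + b{\left(32 \right)} = \frac{12 + 4 \cdot 1}{12 \cdot 4 \cdot 1} + 32 = \frac{12 + 4}{12 \cdot 4} + 32 = \frac{1}{12} \cdot \frac{1}{4} \cdot 16 + 32 = \frac{1}{3} + 32 = \frac{97}{3}$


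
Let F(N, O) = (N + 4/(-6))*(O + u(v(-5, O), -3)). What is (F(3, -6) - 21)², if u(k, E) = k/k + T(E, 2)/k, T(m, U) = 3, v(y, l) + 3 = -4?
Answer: 10201/9 ≈ 1133.4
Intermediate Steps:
v(y, l) = -7 (v(y, l) = -3 - 4 = -7)
u(k, E) = 1 + 3/k (u(k, E) = k/k + 3/k = 1 + 3/k)
F(N, O) = (-⅔ + N)*(4/7 + O) (F(N, O) = (N + 4/(-6))*(O + (3 - 7)/(-7)) = (N + 4*(-⅙))*(O - ⅐*(-4)) = (N - ⅔)*(O + 4/7) = (-⅔ + N)*(4/7 + O))
(F(3, -6) - 21)² = ((-8/21 - ⅔*(-6) + (4/7)*3 + 3*(-6)) - 21)² = ((-8/21 + 4 + 12/7 - 18) - 21)² = (-38/3 - 21)² = (-101/3)² = 10201/9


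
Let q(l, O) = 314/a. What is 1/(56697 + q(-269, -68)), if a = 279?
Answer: 279/15818777 ≈ 1.7637e-5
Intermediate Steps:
q(l, O) = 314/279
1/(56697 + q(-269, -68)) = 1/(56697 + 314/279) = 1/(15818777/279) = 279/15818777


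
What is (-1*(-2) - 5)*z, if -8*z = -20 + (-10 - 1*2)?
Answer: -12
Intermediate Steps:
z = 4 (z = -(-20 + (-10 - 1*2))/8 = -(-20 + (-10 - 2))/8 = -(-20 - 12)/8 = -⅛*(-32) = 4)
(-1*(-2) - 5)*z = (-1*(-2) - 5)*4 = (2 - 5)*4 = -3*4 = -12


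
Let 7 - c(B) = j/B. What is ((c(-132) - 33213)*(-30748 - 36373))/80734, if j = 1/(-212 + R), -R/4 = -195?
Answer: 167108002704655/6053112384 ≈ 27607.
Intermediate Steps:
R = 780 (R = -4*(-195) = 780)
j = 1/568 (j = 1/(-212 + 780) = 1/568 ≈ 0.0017606)
c(B) = 7 - 1/(568*B)
((c(-132) - 33213)*(-30748 - 36373))/80734 = (((7 - 1/568/(-132)) - 33213)*(-30748 - 36373))/80734 = (((7 - 1/568*(-1/132)) - 33213)*(-67121))*(1/80734) = (((7 + 1/74976) - 33213)*(-67121))*(1/80734) = ((524833/74976 - 33213)*(-67121))*(1/80734) = -2489653055/74976*(-67121)*(1/80734) = (167108002704655/74976)*(1/80734) = 167108002704655/6053112384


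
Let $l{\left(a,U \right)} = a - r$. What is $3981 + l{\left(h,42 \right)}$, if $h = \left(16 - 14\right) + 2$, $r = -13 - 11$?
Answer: $4009$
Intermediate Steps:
$r = -24$ ($r = -13 - 11 = -24$)
$h = 4$ ($h = \left(16 - 14\right) + 2 = 2 + 2 = 4$)
$l{\left(a,U \right)} = 24 + a$ ($l{\left(a,U \right)} = a - -24 = a + 24 = 24 + a$)
$3981 + l{\left(h,42 \right)} = 3981 + \left(24 + 4\right) = 3981 + 28 = 4009$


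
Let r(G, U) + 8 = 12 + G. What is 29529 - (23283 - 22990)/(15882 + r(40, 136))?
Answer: 470278561/15926 ≈ 29529.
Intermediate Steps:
r(G, U) = 4 + G (r(G, U) = -8 + (12 + G) = 4 + G)
29529 - (23283 - 22990)/(15882 + r(40, 136)) = 29529 - (23283 - 22990)/(15882 + (4 + 40)) = 29529 - 293/(15882 + 44) = 29529 - 293/15926 = 470278561/15926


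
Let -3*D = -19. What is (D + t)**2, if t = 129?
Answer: 164836/9 ≈ 18315.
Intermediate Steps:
D = 19/3 (D = -1/3*(-19) = 19/3 ≈ 6.3333)
(D + t)**2 = (19/3 + 129)**2 = (406/3)**2 = 164836/9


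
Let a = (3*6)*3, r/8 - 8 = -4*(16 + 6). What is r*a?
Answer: -34560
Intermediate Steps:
r = -640 (r = 64 + 8*(-4*(16 + 6)) = 64 + 8*(-4*22) = 64 + 8*(-88) = 64 - 704 = -640)
a = 54 (a = 18*3 = 54)
r*a = -640*54 = -34560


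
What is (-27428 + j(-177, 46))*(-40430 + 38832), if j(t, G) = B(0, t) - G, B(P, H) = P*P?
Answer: 43903452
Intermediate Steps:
B(P, H) = P²
j(t, G) = -G (j(t, G) = 0² - G = 0 - G = -G)
(-27428 + j(-177, 46))*(-40430 + 38832) = (-27428 - 1*46)*(-40430 + 38832) = (-27428 - 46)*(-1598) = -27474*(-1598) = 43903452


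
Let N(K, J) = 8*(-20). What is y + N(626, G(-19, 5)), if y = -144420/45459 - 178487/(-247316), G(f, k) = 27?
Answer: -608813874409/3747579348 ≈ -162.46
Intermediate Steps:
N(K, J) = -160
y = -9201178729/3747579348 (y = -144420*1/45459 - 178487*(-1/247316) = -48140/15153 + 178487/247316 = -9201178729/3747579348 ≈ -2.4552)
y + N(626, G(-19, 5)) = -9201178729/3747579348 - 160 = -608813874409/3747579348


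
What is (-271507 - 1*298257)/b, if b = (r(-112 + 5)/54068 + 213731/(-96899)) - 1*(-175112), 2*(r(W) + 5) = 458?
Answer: -8200743377332/2520395321243 ≈ -3.2538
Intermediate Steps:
r(W) = 224 (r(W) = -5 + (½)*458 = -5 + 229 = 224)
b = 32765139176159/187111969 (b = (224/54068 + 213731/(-96899)) - 1*(-175112) = (224*(1/54068) + 213731*(-1/96899)) + 175112 = (8/1931 - 213731/96899) + 175112 = -411939369/187111969 + 175112 = 32765139176159/187111969 ≈ 1.7511e+5)
(-271507 - 1*298257)/b = (-271507 - 1*298257)/(32765139176159/187111969) = (-271507 - 298257)*(187111969/32765139176159) = -569764*187111969/32765139176159 = -8200743377332/2520395321243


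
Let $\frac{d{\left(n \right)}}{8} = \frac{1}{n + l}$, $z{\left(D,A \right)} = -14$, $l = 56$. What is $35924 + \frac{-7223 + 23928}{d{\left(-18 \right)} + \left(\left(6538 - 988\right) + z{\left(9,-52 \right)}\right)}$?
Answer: $\frac{3779091107}{105188} \approx 35927.0$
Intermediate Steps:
$d{\left(n \right)} = \frac{8}{56 + n}$ ($d{\left(n \right)} = \frac{8}{n + 56} = \frac{8}{56 + n}$)
$35924 + \frac{-7223 + 23928}{d{\left(-18 \right)} + \left(\left(6538 - 988\right) + z{\left(9,-52 \right)}\right)} = 35924 + \frac{-7223 + 23928}{\frac{8}{56 - 18} + \left(\left(6538 - 988\right) - 14\right)} = 35924 + \frac{16705}{\frac{8}{38} + \left(5550 - 14\right)} = 35924 + \frac{16705}{8 \cdot \frac{1}{38} + 5536} = 35924 + \frac{16705}{\frac{4}{19} + 5536} = 35924 + \frac{16705}{\frac{105188}{19}} = 35924 + 16705 \cdot \frac{19}{105188} = 35924 + \frac{317395}{105188} = \frac{3779091107}{105188}$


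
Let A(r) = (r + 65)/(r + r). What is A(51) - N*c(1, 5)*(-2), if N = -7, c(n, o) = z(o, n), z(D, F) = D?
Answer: -3512/51 ≈ -68.863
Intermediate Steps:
c(n, o) = o
A(r) = (65 + r)/(2*r) (A(r) = (65 + r)/((2*r)) = (65 + r)*(1/(2*r)) = (65 + r)/(2*r))
A(51) - N*c(1, 5)*(-2) = (1/2)*(65 + 51)/51 - (-7*5)*(-2) = (1/2)*(1/51)*116 - (-35)*(-2) = 58/51 - 1*70 = 58/51 - 70 = -3512/51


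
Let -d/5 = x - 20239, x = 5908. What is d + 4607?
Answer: 76262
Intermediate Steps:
d = 71655 (d = -5*(5908 - 20239) = -5*(-14331) = 71655)
d + 4607 = 71655 + 4607 = 76262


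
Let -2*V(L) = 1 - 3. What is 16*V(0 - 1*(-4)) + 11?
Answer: 27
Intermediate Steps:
V(L) = 1 (V(L) = -(1 - 3)/2 = -1/2*(-2) = 1)
16*V(0 - 1*(-4)) + 11 = 16*1 + 11 = 16 + 11 = 27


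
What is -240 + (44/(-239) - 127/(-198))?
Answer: -11335639/47322 ≈ -239.54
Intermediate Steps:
-240 + (44/(-239) - 127/(-198)) = -240 + (44*(-1/239) - 127*(-1/198)) = -240 + (-44/239 + 127/198) = -240 + 21641/47322 = -11335639/47322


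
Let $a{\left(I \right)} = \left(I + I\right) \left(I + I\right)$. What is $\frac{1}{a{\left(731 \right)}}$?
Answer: $\frac{1}{2137444} \approx 4.6785 \cdot 10^{-7}$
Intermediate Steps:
$a{\left(I \right)} = 4 I^{2}$ ($a{\left(I \right)} = 2 I 2 I = 4 I^{2}$)
$\frac{1}{a{\left(731 \right)}} = \frac{1}{4 \cdot 731^{2}} = \frac{1}{4 \cdot 534361} = \frac{1}{2137444}$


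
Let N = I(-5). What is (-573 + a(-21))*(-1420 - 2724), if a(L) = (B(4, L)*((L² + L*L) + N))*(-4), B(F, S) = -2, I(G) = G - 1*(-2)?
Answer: -26766096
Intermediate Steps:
I(G) = 2 + G (I(G) = G + 2 = 2 + G)
N = -3 (N = 2 - 5 = -3)
a(L) = -24 + 16*L² (a(L) = -2*((L² + L*L) - 3)*(-4) = -2*((L² + L²) - 3)*(-4) = -2*(2*L² - 3)*(-4) = -2*(-3 + 2*L²)*(-4) = (6 - 4*L²)*(-4) = -24 + 16*L²)
(-573 + a(-21))*(-1420 - 2724) = (-573 + (-24 + 16*(-21)²))*(-1420 - 2724) = (-573 + (-24 + 16*441))*(-4144) = (-573 + (-24 + 7056))*(-4144) = (-573 + 7032)*(-4144) = 6459*(-4144) = -26766096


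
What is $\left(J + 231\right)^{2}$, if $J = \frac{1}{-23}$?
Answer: $\frac{28217344}{529} \approx 53341.0$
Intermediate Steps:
$J = - \frac{1}{23} \approx -0.043478$
$\left(J + 231\right)^{2} = \left(- \frac{1}{23} + 231\right)^{2} = \left(\frac{5312}{23}\right)^{2} = \frac{28217344}{529}$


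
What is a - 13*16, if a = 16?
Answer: -192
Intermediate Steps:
a - 13*16 = 16 - 13*16 = 16 - 208 = -192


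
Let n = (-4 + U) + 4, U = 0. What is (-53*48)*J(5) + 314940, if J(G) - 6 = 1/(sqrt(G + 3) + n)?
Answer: 299676 - 636*sqrt(2) ≈ 2.9878e+5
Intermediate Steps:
n = 0 (n = (-4 + 0) + 4 = -4 + 4 = 0)
J(G) = 6 + 1/sqrt(3 + G) (J(G) = 6 + 1/(sqrt(G + 3) + 0) = 6 + 1/(sqrt(3 + G) + 0) = 6 + 1/(sqrt(3 + G)) = 6 + 1/sqrt(3 + G))
(-53*48)*J(5) + 314940 = (-53*48)*(6 + 1/sqrt(3 + 5)) + 314940 = -2544*(6 + 1/sqrt(8)) + 314940 = -2544*(6 + sqrt(2)/4) + 314940 = (-15264 - 636*sqrt(2)) + 314940 = 299676 - 636*sqrt(2)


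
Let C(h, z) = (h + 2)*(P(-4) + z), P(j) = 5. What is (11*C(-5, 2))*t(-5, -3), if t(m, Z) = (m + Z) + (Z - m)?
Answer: 1386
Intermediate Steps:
C(h, z) = (2 + h)*(5 + z) (C(h, z) = (h + 2)*(5 + z) = (2 + h)*(5 + z))
t(m, Z) = 2*Z (t(m, Z) = (Z + m) + (Z - m) = 2*Z)
(11*C(-5, 2))*t(-5, -3) = (11*(10 + 2*2 + 5*(-5) - 5*2))*(2*(-3)) = (11*(10 + 4 - 25 - 10))*(-6) = (11*(-21))*(-6) = -231*(-6) = 1386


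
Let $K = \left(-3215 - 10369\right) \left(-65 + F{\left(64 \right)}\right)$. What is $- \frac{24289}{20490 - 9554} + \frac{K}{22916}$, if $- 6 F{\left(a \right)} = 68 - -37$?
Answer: $\frac{2924787439}{62652344} \approx 46.683$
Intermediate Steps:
$F{\left(a \right)} = - \frac{35}{2}$ ($F{\left(a \right)} = - \frac{68 - -37}{6} = - \frac{68 + 37}{6} = \left(- \frac{1}{6}\right) 105 = - \frac{35}{2}$)
$K = 1120680$ ($K = \left(-3215 - 10369\right) \left(-65 - \frac{35}{2}\right) = \left(-13584\right) \left(- \frac{165}{2}\right) = 1120680$)
$- \frac{24289}{20490 - 9554} + \frac{K}{22916} = - \frac{24289}{20490 - 9554} + \frac{1120680}{22916} = - \frac{24289}{20490 - 9554} + 1120680 \cdot \frac{1}{22916} = - \frac{24289}{10936} + \frac{280170}{5729} = \frac{2924787439}{62652344}$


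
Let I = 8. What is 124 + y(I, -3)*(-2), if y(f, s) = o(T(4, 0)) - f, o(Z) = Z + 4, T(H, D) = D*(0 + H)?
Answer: 132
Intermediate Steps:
T(H, D) = D*H
o(Z) = 4 + Z
y(f, s) = 4 - f (y(f, s) = (4 + 0*4) - f = (4 + 0) - f = 4 - f)
124 + y(I, -3)*(-2) = 124 + (4 - 1*8)*(-2) = 124 + (4 - 8)*(-2) = 124 - 4*(-2) = 124 + 8 = 132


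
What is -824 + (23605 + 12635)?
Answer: 35416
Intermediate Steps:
-824 + (23605 + 12635) = -824 + 36240 = 35416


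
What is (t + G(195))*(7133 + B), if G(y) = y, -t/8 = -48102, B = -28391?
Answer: -8184563838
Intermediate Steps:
t = 384816 (t = -8*(-48102) = 384816)
(t + G(195))*(7133 + B) = (384816 + 195)*(7133 - 28391) = 385011*(-21258) = -8184563838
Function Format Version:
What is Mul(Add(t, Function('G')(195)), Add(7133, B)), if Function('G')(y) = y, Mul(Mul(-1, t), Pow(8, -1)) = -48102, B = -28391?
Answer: -8184563838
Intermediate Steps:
t = 384816 (t = Mul(-8, -48102) = 384816)
Mul(Add(t, Function('G')(195)), Add(7133, B)) = Mul(Add(384816, 195), Add(7133, -28391)) = Mul(385011, -21258) = -8184563838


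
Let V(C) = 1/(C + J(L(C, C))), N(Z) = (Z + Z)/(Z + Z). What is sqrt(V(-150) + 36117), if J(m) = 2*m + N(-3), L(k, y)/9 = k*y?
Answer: 4*sqrt(369983297906773)/404851 ≈ 190.04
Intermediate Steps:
L(k, y) = 9*k*y (L(k, y) = 9*(k*y) = 9*k*y)
N(Z) = 1 (N(Z) = (2*Z)/((2*Z)) = (2*Z)*(1/(2*Z)) = 1)
J(m) = 1 + 2*m (J(m) = 2*m + 1 = 1 + 2*m)
V(C) = 1/(1 + C + 18*C**2) (V(C) = 1/(C + (1 + 2*(9*C*C))) = 1/(C + (1 + 2*(9*C**2))) = 1/(C + (1 + 18*C**2)) = 1/(1 + C + 18*C**2))
sqrt(V(-150) + 36117) = sqrt(1/(1 - 150 + 18*(-150)**2) + 36117) = sqrt(1/(1 - 150 + 18*22500) + 36117) = sqrt(1/(1 - 150 + 405000) + 36117) = sqrt(1/404851 + 36117) = sqrt(14622003568/404851) = 4*sqrt(369983297906773)/404851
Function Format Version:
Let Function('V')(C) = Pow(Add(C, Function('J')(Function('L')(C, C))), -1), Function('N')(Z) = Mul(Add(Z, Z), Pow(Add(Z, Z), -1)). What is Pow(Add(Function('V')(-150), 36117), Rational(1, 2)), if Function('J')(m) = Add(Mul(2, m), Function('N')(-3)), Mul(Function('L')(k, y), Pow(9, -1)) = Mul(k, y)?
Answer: Mul(Rational(4, 404851), Pow(369983297906773, Rational(1, 2))) ≈ 190.04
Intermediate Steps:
Function('L')(k, y) = Mul(9, k, y) (Function('L')(k, y) = Mul(9, Mul(k, y)) = Mul(9, k, y))
Function('N')(Z) = 1 (Function('N')(Z) = Mul(Mul(2, Z), Pow(Mul(2, Z), -1)) = Mul(Mul(2, Z), Mul(Rational(1, 2), Pow(Z, -1))) = 1)
Function('J')(m) = Add(1, Mul(2, m)) (Function('J')(m) = Add(Mul(2, m), 1) = Add(1, Mul(2, m)))
Function('V')(C) = Pow(Add(1, C, Mul(18, Pow(C, 2))), -1) (Function('V')(C) = Pow(Add(C, Add(1, Mul(2, Mul(9, C, C)))), -1) = Pow(Add(C, Add(1, Mul(2, Mul(9, Pow(C, 2))))), -1) = Pow(Add(C, Add(1, Mul(18, Pow(C, 2)))), -1) = Pow(Add(1, C, Mul(18, Pow(C, 2))), -1))
Pow(Add(Function('V')(-150), 36117), Rational(1, 2)) = Pow(Add(Pow(Add(1, -150, Mul(18, Pow(-150, 2))), -1), 36117), Rational(1, 2)) = Pow(Add(Pow(Add(1, -150, Mul(18, 22500)), -1), 36117), Rational(1, 2)) = Pow(Add(Pow(Add(1, -150, 405000), -1), 36117), Rational(1, 2)) = Pow(Add(Pow(404851, -1), 36117), Rational(1, 2)) = Pow(Add(Rational(1, 404851), 36117), Rational(1, 2)) = Pow(Rational(14622003568, 404851), Rational(1, 2)) = Mul(Rational(4, 404851), Pow(369983297906773, Rational(1, 2)))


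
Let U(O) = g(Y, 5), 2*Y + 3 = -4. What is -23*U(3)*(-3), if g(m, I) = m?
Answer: -483/2 ≈ -241.50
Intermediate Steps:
Y = -7/2 (Y = -3/2 + (½)*(-4) = -3/2 - 2 = -7/2 ≈ -3.5000)
U(O) = -7/2
-23*U(3)*(-3) = -23*(-7/2)*(-3) = (161/2)*(-3) = -483/2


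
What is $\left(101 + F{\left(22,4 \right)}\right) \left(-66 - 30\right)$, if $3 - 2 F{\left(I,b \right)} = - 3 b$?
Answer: $-10416$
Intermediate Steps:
$F{\left(I,b \right)} = \frac{3}{2} + \frac{3 b}{2}$ ($F{\left(I,b \right)} = \frac{3}{2} - \frac{\left(-3\right) b}{2} = \frac{3}{2} + \frac{3 b}{2}$)
$\left(101 + F{\left(22,4 \right)}\right) \left(-66 - 30\right) = \left(101 + \left(\frac{3}{2} + \frac{3}{2} \cdot 4\right)\right) \left(-66 - 30\right) = \left(101 + \left(\frac{3}{2} + 6\right)\right) \left(-96\right) = \left(101 + \frac{15}{2}\right) \left(-96\right) = \frac{217}{2} \left(-96\right) = -10416$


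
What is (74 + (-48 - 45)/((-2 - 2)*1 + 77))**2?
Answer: 28185481/5329 ≈ 5289.1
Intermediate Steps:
(74 + (-48 - 45)/((-2 - 2)*1 + 77))**2 = (74 - 93/(-4*1 + 77))**2 = (74 - 93/(-4 + 77))**2 = (74 - 93/73)**2 = (5309/73)**2 = 28185481/5329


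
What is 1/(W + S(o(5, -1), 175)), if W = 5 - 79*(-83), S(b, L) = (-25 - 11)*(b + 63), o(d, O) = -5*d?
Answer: 1/5194 ≈ 0.00019253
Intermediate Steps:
S(b, L) = -2268 - 36*b (S(b, L) = -36*(63 + b) = -2268 - 36*b)
W = 6562 (W = 5 + 6557 = 6562)
1/(W + S(o(5, -1), 175)) = 1/(6562 + (-2268 - (-180)*5)) = 1/(6562 + (-2268 - 36*(-25))) = 1/(6562 + (-2268 + 900)) = 1/(6562 - 1368) = 1/5194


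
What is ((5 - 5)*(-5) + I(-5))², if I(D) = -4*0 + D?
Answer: 25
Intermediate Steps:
I(D) = D (I(D) = 0 + D = D)
((5 - 5)*(-5) + I(-5))² = ((5 - 5)*(-5) - 5)² = (0*(-5) - 5)² = (0 - 5)² = (-5)² = 25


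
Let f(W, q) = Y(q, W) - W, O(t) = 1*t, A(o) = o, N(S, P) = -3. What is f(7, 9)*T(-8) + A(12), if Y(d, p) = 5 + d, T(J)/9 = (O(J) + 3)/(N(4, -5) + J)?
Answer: 447/11 ≈ 40.636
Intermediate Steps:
O(t) = t
T(J) = 9*(3 + J)/(-3 + J) (T(J) = 9*((J + 3)/(-3 + J)) = 9*((3 + J)/(-3 + J)) = 9*(3 + J)/(-3 + J))
f(W, q) = 5 + q - W (f(W, q) = (5 + q) - W = 5 + q - W)
f(7, 9)*T(-8) + A(12) = (5 + 9 - 1*7)*(9*(3 - 8)/(-3 - 8)) + 12 = (5 + 9 - 7)*(9*(-5)/(-11)) + 12 = 7*(9*(-1/11)*(-5)) + 12 = 7*(45/11) + 12 = 315/11 + 12 = 447/11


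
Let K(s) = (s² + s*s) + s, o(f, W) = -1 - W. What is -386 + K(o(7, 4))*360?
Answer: 15814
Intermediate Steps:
K(s) = s + 2*s² (K(s) = (s² + s²) + s = 2*s² + s = s + 2*s²)
-386 + K(o(7, 4))*360 = -386 + ((-1 - 1*4)*(1 + 2*(-1 - 1*4)))*360 = -386 + ((-1 - 4)*(1 + 2*(-1 - 4)))*360 = -386 - 5*(1 + 2*(-5))*360 = -386 - 5*(1 - 10)*360 = -386 - 5*(-9)*360 = -386 + 45*360 = -386 + 16200 = 15814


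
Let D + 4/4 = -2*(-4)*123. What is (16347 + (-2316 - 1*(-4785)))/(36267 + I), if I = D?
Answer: 9408/18625 ≈ 0.50513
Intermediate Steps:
D = 983 (D = -1 - 2*(-4)*123 = -1 + 8*123 = -1 + 984 = 983)
I = 983
(16347 + (-2316 - 1*(-4785)))/(36267 + I) = (16347 + (-2316 - 1*(-4785)))/(36267 + 983) = (16347 + (-2316 + 4785))/37250 = (16347 + 2469)*(1/37250) = 18816*(1/37250) = 9408/18625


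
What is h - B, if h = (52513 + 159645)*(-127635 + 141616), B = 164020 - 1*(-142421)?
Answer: 2965874557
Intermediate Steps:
B = 306441 (B = 164020 + 142421 = 306441)
h = 2966180998 (h = 212158*13981 = 2966180998)
h - B = 2966180998 - 1*306441 = 2966180998 - 306441 = 2965874557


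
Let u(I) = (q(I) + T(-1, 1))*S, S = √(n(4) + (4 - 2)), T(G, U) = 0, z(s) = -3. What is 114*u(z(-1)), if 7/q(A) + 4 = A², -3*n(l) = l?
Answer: 266*√6/5 ≈ 130.31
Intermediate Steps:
n(l) = -l/3
q(A) = 7/(-4 + A²)
S = √6/3 (S = √(-⅓*4 + (4 - 2)) = √(-4/3 + 2) = √(⅔) = √6/3 ≈ 0.81650)
u(I) = 7*√6/(3*(-4 + I²)) (u(I) = (7/(-4 + I²) + 0)*(√6/3) = (7/(-4 + I²))*(√6/3) = 7*√6/(3*(-4 + I²)))
114*u(z(-1)) = 114*(7*√6/(3*(-4 + (-3)²))) = 114*(7*√6/(3*(-4 + 9))) = 114*((7/3)*√6/5) = 114*((7/3)*√6*(⅕)) = 114*(7*√6/15) = 266*√6/5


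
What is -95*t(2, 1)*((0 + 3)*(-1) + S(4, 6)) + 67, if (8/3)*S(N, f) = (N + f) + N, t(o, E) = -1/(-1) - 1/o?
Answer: -319/8 ≈ -39.875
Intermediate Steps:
t(o, E) = 1 - 1/o (t(o, E) = -1*(-1) - 1/o = 1 - 1/o)
S(N, f) = 3*N/4 + 3*f/8 (S(N, f) = 3*((N + f) + N)/8 = 3*(f + 2*N)/8 = 3*N/4 + 3*f/8)
-95*t(2, 1)*((0 + 3)*(-1) + S(4, 6)) + 67 = -95*(-1 + 2)/2*((0 + 3)*(-1) + ((¾)*4 + (3/8)*6)) + 67 = -95*(½)*1*(3*(-1) + (3 + 9/4)) + 67 = -95*(-3 + 21/4)/2 + 67 = -95*9/(2*4) + 67 = -95*9/8 + 67 = -855/8 + 67 = -319/8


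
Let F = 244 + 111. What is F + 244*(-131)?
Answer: -31609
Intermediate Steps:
F = 355
F + 244*(-131) = 355 + 244*(-131) = 355 - 31964 = -31609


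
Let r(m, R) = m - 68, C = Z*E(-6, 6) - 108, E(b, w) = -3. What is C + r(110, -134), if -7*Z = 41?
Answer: -339/7 ≈ -48.429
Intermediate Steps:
Z = -41/7 (Z = -⅐*41 = -41/7 ≈ -5.8571)
C = -633/7 (C = -41/7*(-3) - 108 = 123/7 - 108 = -633/7 ≈ -90.429)
r(m, R) = -68 + m
C + r(110, -134) = -633/7 + (-68 + 110) = -633/7 + 42 = -339/7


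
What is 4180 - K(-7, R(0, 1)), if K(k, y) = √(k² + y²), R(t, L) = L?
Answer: 4180 - 5*√2 ≈ 4172.9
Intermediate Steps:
4180 - K(-7, R(0, 1)) = 4180 - √((-7)² + 1²) = 4180 - √(49 + 1) = 4180 - √50 = 4180 - 5*√2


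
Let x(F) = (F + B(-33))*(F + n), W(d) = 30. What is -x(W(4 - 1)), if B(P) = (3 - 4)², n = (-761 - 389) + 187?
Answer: 28923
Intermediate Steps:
n = -963 (n = -1150 + 187 = -963)
B(P) = 1 (B(P) = (-1)² = 1)
x(F) = (1 + F)*(-963 + F) (x(F) = (F + 1)*(F - 963) = (1 + F)*(-963 + F))
-x(W(4 - 1)) = -(-963 + 30² - 962*30) = -(-963 + 900 - 28860) = -1*(-28923) = 28923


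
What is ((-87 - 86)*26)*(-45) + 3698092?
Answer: 3900502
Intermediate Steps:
((-87 - 86)*26)*(-45) + 3698092 = -173*26*(-45) + 3698092 = -4498*(-45) + 3698092 = 202410 + 3698092 = 3900502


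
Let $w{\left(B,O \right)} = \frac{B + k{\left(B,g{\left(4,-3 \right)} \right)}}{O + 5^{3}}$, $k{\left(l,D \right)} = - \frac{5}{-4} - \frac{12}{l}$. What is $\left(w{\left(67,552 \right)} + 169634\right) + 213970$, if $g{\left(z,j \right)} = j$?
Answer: $\frac{69599593587}{181436} \approx 3.836 \cdot 10^{5}$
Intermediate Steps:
$k{\left(l,D \right)} = \frac{5}{4} - \frac{12}{l}$ ($k{\left(l,D \right)} = \left(-5\right) \left(- \frac{1}{4}\right) - \frac{12}{l} = \frac{5}{4} - \frac{12}{l}$)
$w{\left(B,O \right)} = \frac{\frac{5}{4} + B - \frac{12}{B}}{125 + O}$ ($w{\left(B,O \right)} = \frac{B + \left(\frac{5}{4} - \frac{12}{B}\right)}{O + 5^{3}} = \frac{\frac{5}{4} + B - \frac{12}{B}}{O + 125} = \frac{\frac{5}{4} + B - \frac{12}{B}}{125 + O}$)
$\left(w{\left(67,552 \right)} + 169634\right) + 213970 = \left(\frac{-12 + 67^{2} + \frac{5}{4} \cdot 67}{67 \left(125 + 552\right)} + 169634\right) + 213970 = \left(\frac{-12 + 4489 + \frac{335}{4}}{67 \cdot 677} + 169634\right) + 213970 = \left(\frac{1}{67} \cdot \frac{1}{677} \cdot \frac{18243}{4} + 169634\right) + 213970 = \left(\frac{18243}{181436} + 169634\right) + 213970 = \frac{30777732667}{181436} + 213970 = \frac{69599593587}{181436}$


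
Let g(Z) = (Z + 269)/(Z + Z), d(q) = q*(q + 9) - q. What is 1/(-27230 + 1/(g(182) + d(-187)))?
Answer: -12184623/331787283926 ≈ -3.6724e-5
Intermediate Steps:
d(q) = -q + q*(9 + q) (d(q) = q*(9 + q) - q = -q + q*(9 + q))
g(Z) = (269 + Z)/(2*Z) (g(Z) = (269 + Z)/((2*Z)) = (269 + Z)*(1/(2*Z)) = (269 + Z)/(2*Z))
1/(-27230 + 1/(g(182) + d(-187))) = 1/(-27230 + 1/((½)*(269 + 182)/182 - 187*(8 - 187))) = 1/(-27230 + 1/((½)*(1/182)*451 - 187*(-179))) = 1/(-27230 + 1/(451/364 + 33473)) = 1/(-27230 + 1/(12184623/364)) = 1/(-27230 + 364/12184623) = 1/(-331787283926/12184623) = -12184623/331787283926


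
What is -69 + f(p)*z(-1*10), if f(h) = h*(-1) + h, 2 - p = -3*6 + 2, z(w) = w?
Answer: -69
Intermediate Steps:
p = 18 (p = 2 - (-3*6 + 2) = 2 - (-18 + 2) = 2 - 1*(-16) = 2 + 16 = 18)
f(h) = 0 (f(h) = -h + h = 0)
-69 + f(p)*z(-1*10) = -69 + 0*(-1*10) = -69 + 0*(-10) = -69 + 0 = -69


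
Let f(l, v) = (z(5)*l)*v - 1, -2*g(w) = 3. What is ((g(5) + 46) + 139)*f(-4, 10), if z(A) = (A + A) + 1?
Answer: -161847/2 ≈ -80924.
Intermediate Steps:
g(w) = -3/2 (g(w) = -½*3 = -3/2)
z(A) = 1 + 2*A (z(A) = 2*A + 1 = 1 + 2*A)
f(l, v) = -1 + 11*l*v (f(l, v) = ((1 + 2*5)*l)*v - 1 = ((1 + 10)*l)*v - 1 = (11*l)*v - 1 = 11*l*v - 1 = -1 + 11*l*v)
((g(5) + 46) + 139)*f(-4, 10) = ((-3/2 + 46) + 139)*(-1 + 11*(-4)*10) = (89/2 + 139)*(-1 - 440) = (367/2)*(-441) = -161847/2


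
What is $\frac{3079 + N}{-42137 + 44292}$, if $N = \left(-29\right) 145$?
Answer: $- \frac{1126}{2155} \approx -0.52251$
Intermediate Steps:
$N = -4205$
$\frac{3079 + N}{-42137 + 44292} = \frac{3079 - 4205}{-42137 + 44292} = - \frac{1126}{2155}$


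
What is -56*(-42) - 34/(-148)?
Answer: 174065/74 ≈ 2352.2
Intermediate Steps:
-56*(-42) - 34/(-148) = 2352 - 34*(-1/148) = 2352 + 17/74 = 174065/74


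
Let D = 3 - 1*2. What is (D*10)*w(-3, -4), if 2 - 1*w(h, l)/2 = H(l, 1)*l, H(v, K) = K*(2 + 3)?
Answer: 440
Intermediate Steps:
H(v, K) = 5*K (H(v, K) = K*5 = 5*K)
w(h, l) = 4 - 10*l (w(h, l) = 4 - 2*5*1*l = 4 - 10*l)
D = 1 (D = 3 - 2 = 1)
(D*10)*w(-3, -4) = (1*10)*(4 - 10*(-4)) = 10*(4 + 40) = 10*44 = 440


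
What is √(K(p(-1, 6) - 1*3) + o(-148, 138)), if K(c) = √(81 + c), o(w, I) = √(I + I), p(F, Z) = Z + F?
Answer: √(√83 + 2*√69) ≈ 5.0719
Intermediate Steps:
p(F, Z) = F + Z
o(w, I) = √2*√I (o(w, I) = √(2*I) = √2*√I)
√(K(p(-1, 6) - 1*3) + o(-148, 138)) = √(√(81 + ((-1 + 6) - 1*3)) + √2*√138) = √(√(81 + (5 - 3)) + 2*√69) = √(√(81 + 2) + 2*√69) = √(√83 + 2*√69)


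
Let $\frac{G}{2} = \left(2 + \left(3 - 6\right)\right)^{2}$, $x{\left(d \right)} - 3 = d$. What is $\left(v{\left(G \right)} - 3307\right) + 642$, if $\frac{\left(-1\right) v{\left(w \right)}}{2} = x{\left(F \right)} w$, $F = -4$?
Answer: $-2661$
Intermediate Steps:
$x{\left(d \right)} = 3 + d$
$G = 2$ ($G = 2 \left(2 + \left(3 - 6\right)\right)^{2} = 2 \left(2 - 3\right)^{2} = 2 \left(-1\right)^{2} = 2 \cdot 1 = 2$)
$v{\left(w \right)} = 2 w$ ($v{\left(w \right)} = - 2 \left(3 - 4\right) w = - 2 \left(- w\right) = 2 w$)
$\left(v{\left(G \right)} - 3307\right) + 642 = \left(2 \cdot 2 - 3307\right) + 642 = \left(4 - 3307\right) + 642 = -3303 + 642 = -2661$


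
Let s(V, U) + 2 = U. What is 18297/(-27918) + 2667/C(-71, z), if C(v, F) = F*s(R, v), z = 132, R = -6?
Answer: -422167/452892 ≈ -0.93216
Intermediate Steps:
s(V, U) = -2 + U
C(v, F) = F*(-2 + v)
18297/(-27918) + 2667/C(-71, z) = 18297/(-27918) + 2667/((132*(-2 - 71))) = 18297*(-1/27918) + 2667/((132*(-73))) = -2033/3102 + 2667/(-9636) = -2033/3102 + 2667*(-1/9636) = -2033/3102 - 889/3212 = -422167/452892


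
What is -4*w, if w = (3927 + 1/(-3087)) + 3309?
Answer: -89350124/3087 ≈ -28944.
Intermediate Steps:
w = 22337531/3087 (w = (3927 - 1/3087) + 3309 = 12122648/3087 + 3309 = 22337531/3087 ≈ 7236.0)
-4*w = -4*22337531/3087 = -89350124/3087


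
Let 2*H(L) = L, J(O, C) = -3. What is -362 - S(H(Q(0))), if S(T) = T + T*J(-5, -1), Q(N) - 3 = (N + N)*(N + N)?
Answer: -359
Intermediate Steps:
Q(N) = 3 + 4*N² (Q(N) = 3 + (N + N)*(N + N) = 3 + (2*N)*(2*N) = 3 + 4*N²)
H(L) = L/2
S(T) = -2*T (S(T) = T + T*(-3) = T - 3*T = -2*T)
-362 - S(H(Q(0))) = -362 - (-2)*(3 + 4*0²)/2 = -362 - (-2)*(3 + 4*0)/2 = -362 - (-2)*(3 + 0)/2 = -362 - (-2)*(½)*3 = -362 - (-2)*3/2 = -362 - 1*(-3) = -362 + 3 = -359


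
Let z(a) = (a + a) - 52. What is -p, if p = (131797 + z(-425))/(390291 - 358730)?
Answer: -130895/31561 ≈ -4.1474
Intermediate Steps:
z(a) = -52 + 2*a (z(a) = 2*a - 52 = -52 + 2*a)
p = 130895/31561 (p = (131797 + (-52 + 2*(-425)))/(390291 - 358730) = (131797 + (-52 - 850))/31561 = (131797 - 902)*(1/31561) = 130895*(1/31561) = 130895/31561 ≈ 4.1474)
-p = -1*130895/31561 = -130895/31561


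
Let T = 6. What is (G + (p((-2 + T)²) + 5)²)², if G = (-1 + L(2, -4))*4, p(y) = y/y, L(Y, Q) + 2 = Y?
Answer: 1024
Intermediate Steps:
L(Y, Q) = -2 + Y
p(y) = 1
G = -4 (G = (-1 + (-2 + 2))*4 = (-1 + 0)*4 = -1*4 = -4)
(G + (p((-2 + T)²) + 5)²)² = (-4 + (1 + 5)²)² = (-4 + 6²)² = (-4 + 36)² = 32² = 1024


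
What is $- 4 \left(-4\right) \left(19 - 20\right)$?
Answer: $-16$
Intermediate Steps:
$- 4 \left(-4\right) \left(19 - 20\right) = - \left(-16\right) \left(-1\right) = \left(-1\right) 16 = -16$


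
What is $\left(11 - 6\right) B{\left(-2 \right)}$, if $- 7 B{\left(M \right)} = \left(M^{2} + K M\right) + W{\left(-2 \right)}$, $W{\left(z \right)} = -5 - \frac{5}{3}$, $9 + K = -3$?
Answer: $- \frac{320}{21} \approx -15.238$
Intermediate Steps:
$K = -12$ ($K = -9 - 3 = -12$)
$W{\left(z \right)} = - \frac{20}{3}$ ($W{\left(z \right)} = -5 - 5 \cdot \frac{1}{3} = -5 - \frac{5}{3} = - \frac{20}{3}$)
$B{\left(M \right)} = \frac{20}{21} - \frac{M^{2}}{7} + \frac{12 M}{7}$ ($B{\left(M \right)} = - \frac{\left(M^{2} - 12 M\right) - \frac{20}{3}}{7} = - \frac{- \frac{20}{3} + M^{2} - 12 M}{7} = \frac{20}{21} - \frac{M^{2}}{7} + \frac{12 M}{7}$)
$\left(11 - 6\right) B{\left(-2 \right)} = \left(11 - 6\right) \left(\frac{20}{21} - \frac{\left(-2\right)^{2}}{7} + \frac{12}{7} \left(-2\right)\right) = 5 \left(\frac{20}{21} - \frac{4}{7} - \frac{24}{7}\right) = 5 \left(- \frac{64}{21}\right) = - \frac{320}{21}$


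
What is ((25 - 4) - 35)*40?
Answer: -560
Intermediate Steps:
((25 - 4) - 35)*40 = (21 - 35)*40 = -14*40 = -560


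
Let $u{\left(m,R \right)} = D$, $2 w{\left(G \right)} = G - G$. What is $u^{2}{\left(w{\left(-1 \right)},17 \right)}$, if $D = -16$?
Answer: $256$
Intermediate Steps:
$w{\left(G \right)} = 0$ ($w{\left(G \right)} = \frac{G - G}{2} = \frac{1}{2} \cdot 0 = 0$)
$u{\left(m,R \right)} = -16$
$u^{2}{\left(w{\left(-1 \right)},17 \right)} = \left(-16\right)^{2} = 256$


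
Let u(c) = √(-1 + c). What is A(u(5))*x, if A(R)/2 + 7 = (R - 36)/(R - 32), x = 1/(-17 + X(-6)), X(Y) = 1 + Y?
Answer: 8/15 ≈ 0.53333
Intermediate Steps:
x = -1/22 (x = 1/(-17 + (1 - 6)) = 1/(-17 - 5) = 1/(-22) = -1/22 ≈ -0.045455)
A(R) = -14 + 2*(-36 + R)/(-32 + R) (A(R) = -14 + 2*((R - 36)/(R - 32)) = -14 + 2*((-36 + R)/(-32 + R)) = -14 + 2*(-36 + R)/(-32 + R))
A(u(5))*x = (4*(94 - 3*√(-1 + 5))/(-32 + √(-1 + 5)))*(-1/22) = (4*(94 - 3*√4)/(-32 + √4))*(-1/22) = (4*(94 - 3*2)/(-32 + 2))*(-1/22) = (4*(94 - 6)/(-30))*(-1/22) = (4*(-1/30)*88)*(-1/22) = -176/15*(-1/22) = 8/15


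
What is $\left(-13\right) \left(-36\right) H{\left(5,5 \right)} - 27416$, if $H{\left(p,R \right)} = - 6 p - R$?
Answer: $-43796$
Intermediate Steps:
$H{\left(p,R \right)} = - R - 6 p$
$\left(-13\right) \left(-36\right) H{\left(5,5 \right)} - 27416 = \left(-13\right) \left(-36\right) \left(\left(-1\right) 5 - 30\right) - 27416 = 468 \left(-5 - 30\right) - 27416 = 468 \left(-35\right) - 27416 = -16380 - 27416 = -43796$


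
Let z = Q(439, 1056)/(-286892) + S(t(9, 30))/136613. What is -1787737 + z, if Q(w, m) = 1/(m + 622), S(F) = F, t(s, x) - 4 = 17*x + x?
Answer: -117572580627165532525/65766150663688 ≈ -1.7877e+6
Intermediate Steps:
t(s, x) = 4 + 18*x (t(s, x) = 4 + (17*x + x) = 4 + 18*x)
Q(w, m) = 1/(622 + m)
z = 261884061531/65766150663688 (z = 1/((622 + 1056)*(-286892)) + (4 + 18*30)/136613 = -1/286892/1678 + (4 + 540)*(1/136613) = (1/1678)*(-1/286892) + 544*(1/136613) = -1/481404776 + 544/136613 = 261884061531/65766150663688 ≈ 0.0039821)
-1787737 + z = -1787737 + 261884061531/65766150663688 = -117572580627165532525/65766150663688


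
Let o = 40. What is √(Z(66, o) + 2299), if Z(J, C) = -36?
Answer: √2263 ≈ 47.571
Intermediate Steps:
√(Z(66, o) + 2299) = √(-36 + 2299) = √2263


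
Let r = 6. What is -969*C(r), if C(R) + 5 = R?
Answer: -969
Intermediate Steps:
C(R) = -5 + R
-969*C(r) = -969*(-5 + 6) = -969*1 = -969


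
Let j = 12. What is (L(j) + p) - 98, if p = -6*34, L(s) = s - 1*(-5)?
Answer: -285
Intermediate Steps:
L(s) = 5 + s (L(s) = s + 5 = 5 + s)
p = -204
(L(j) + p) - 98 = ((5 + 12) - 204) - 98 = (17 - 204) - 98 = -187 - 98 = -285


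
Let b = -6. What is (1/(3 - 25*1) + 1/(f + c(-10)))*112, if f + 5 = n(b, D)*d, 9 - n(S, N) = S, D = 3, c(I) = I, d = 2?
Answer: 392/165 ≈ 2.3758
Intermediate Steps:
n(S, N) = 9 - S
f = 25 (f = -5 + (9 - 1*(-6))*2 = -5 + (9 + 6)*2 = -5 + 15*2 = -5 + 30 = 25)
(1/(3 - 25*1) + 1/(f + c(-10)))*112 = (1/(3 - 25*1) + 1/(25 - 10))*112 = (1/(3 - 25) + 1/15)*112 = (1/(-22) + 1/15)*112 = (-1/22 + 1/15)*112 = (7/330)*112 = 392/165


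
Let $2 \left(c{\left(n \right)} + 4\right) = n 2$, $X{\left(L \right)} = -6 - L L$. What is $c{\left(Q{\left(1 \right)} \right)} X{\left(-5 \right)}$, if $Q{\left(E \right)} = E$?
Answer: $93$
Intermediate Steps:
$X{\left(L \right)} = -6 - L^{2}$
$c{\left(n \right)} = -4 + n$ ($c{\left(n \right)} = -4 + \frac{n 2}{2} = -4 + \frac{2 n}{2} = -4 + n$)
$c{\left(Q{\left(1 \right)} \right)} X{\left(-5 \right)} = \left(-4 + 1\right) \left(-6 - \left(-5\right)^{2}\right) = - 3 \left(-6 - 25\right) = \left(-3\right) \left(-31\right) = 93$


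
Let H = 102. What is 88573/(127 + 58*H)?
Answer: 88573/6043 ≈ 14.657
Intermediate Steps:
88573/(127 + 58*H) = 88573/(127 + 58*102) = 88573/(127 + 5916) = 88573/6043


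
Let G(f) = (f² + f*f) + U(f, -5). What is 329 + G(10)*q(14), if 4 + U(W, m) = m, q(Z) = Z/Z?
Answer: 520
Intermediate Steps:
q(Z) = 1
U(W, m) = -4 + m
G(f) = -9 + 2*f² (G(f) = (f² + f*f) + (-4 - 5) = (f² + f²) - 9 = 2*f² - 9 = -9 + 2*f²)
329 + G(10)*q(14) = 329 + (-9 + 2*10²)*1 = 329 + (-9 + 2*100)*1 = 329 + (-9 + 200)*1 = 329 + 191*1 = 329 + 191 = 520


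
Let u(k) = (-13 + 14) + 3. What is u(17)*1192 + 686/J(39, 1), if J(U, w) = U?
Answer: 186638/39 ≈ 4785.6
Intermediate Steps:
u(k) = 4 (u(k) = 1 + 3 = 4)
u(17)*1192 + 686/J(39, 1) = 4*1192 + 686/39 = 4768 + 686*(1/39) = 4768 + 686/39 = 186638/39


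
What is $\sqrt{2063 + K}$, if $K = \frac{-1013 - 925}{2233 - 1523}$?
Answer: $\frac{2 \sqrt{64911395}}{355} \approx 45.39$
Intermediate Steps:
$K = - \frac{969}{355}$ ($K = - \frac{1938}{710} = \left(-1938\right) \frac{1}{710} = - \frac{969}{355} \approx -2.7296$)
$\sqrt{2063 + K} = \sqrt{2063 - \frac{969}{355}} = \sqrt{\frac{731396}{355}} = \frac{2 \sqrt{64911395}}{355}$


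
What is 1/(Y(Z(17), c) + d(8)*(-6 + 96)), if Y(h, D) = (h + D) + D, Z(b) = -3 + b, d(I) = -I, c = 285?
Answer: -1/136 ≈ -0.0073529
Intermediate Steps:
Y(h, D) = h + 2*D (Y(h, D) = (D + h) + D = h + 2*D)
1/(Y(Z(17), c) + d(8)*(-6 + 96)) = 1/(((-3 + 17) + 2*285) + (-1*8)*(-6 + 96)) = 1/((14 + 570) - 8*90) = 1/(584 - 720) = 1/(-136) = -1/136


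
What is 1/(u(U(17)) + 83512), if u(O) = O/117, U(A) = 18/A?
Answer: 221/18456154 ≈ 1.1974e-5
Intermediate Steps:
u(O) = O/117 (u(O) = O*(1/117) = O/117)
1/(u(U(17)) + 83512) = 1/((18/17)/117 + 83512) = 1/((18*(1/17))/117 + 83512) = 1/((1/117)*(18/17) + 83512) = 1/(2/221 + 83512) = 1/(18456154/221) = 221/18456154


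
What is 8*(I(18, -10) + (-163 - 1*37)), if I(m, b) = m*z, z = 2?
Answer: -1312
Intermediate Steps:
I(m, b) = 2*m (I(m, b) = m*2 = 2*m)
8*(I(18, -10) + (-163 - 1*37)) = 8*(2*18 + (-163 - 1*37)) = 8*(36 + (-163 - 37)) = 8*(36 - 200) = 8*(-164) = -1312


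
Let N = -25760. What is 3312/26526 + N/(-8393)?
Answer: 16931128/5300779 ≈ 3.1941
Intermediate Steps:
3312/26526 + N/(-8393) = 3312/26526 - 25760/(-8393) = 3312*(1/26526) - 25760*(-1/8393) = 552/4421 + 3680/1199 = 16931128/5300779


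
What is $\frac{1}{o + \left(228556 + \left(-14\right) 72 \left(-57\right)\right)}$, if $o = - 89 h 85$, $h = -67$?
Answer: $\frac{1}{792867} \approx 1.2612 \cdot 10^{-6}$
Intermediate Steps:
$o = 506855$ ($o = \left(-89\right) \left(-67\right) 85 = 5963 \cdot 85 = 506855$)
$\frac{1}{o + \left(228556 + \left(-14\right) 72 \left(-57\right)\right)} = \frac{1}{506855 + \left(228556 + \left(-14\right) 72 \left(-57\right)\right)} = \frac{1}{506855 + \left(228556 - -57456\right)} = \frac{1}{506855 + \left(228556 + 57456\right)} = \frac{1}{506855 + 286012} = \frac{1}{792867}$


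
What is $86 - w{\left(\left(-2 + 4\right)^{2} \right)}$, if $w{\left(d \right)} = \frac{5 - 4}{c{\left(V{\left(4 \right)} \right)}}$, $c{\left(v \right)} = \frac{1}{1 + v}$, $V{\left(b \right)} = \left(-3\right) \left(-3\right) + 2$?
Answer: $74$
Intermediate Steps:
$V{\left(b \right)} = 11$ ($V{\left(b \right)} = 9 + 2 = 11$)
$w{\left(d \right)} = 12$ ($w{\left(d \right)} = \frac{5 - 4}{\frac{1}{1 + 11}} = \frac{5 - 4}{\frac{1}{12}} = 1 \frac{1}{\frac{1}{12}} = 1 \cdot 12 = 12$)
$86 - w{\left(\left(-2 + 4\right)^{2} \right)} = 86 - 12 = 74$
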